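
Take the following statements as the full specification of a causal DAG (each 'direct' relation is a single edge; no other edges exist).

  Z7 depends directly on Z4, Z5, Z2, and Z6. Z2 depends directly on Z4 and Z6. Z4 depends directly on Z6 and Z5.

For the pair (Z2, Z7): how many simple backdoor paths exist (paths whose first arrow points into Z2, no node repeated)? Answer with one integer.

A backdoor path from Z2 to Z7 is any simple undirected path whose first edge points into Z2 (i.e. leaves Z2 via a parent).
Parents of Z2: {Z4, Z6}.
Enumerating:
  P1: Z2 <- Z6 -> Z4 <- Z5 -> Z7
  P2: Z2 <- Z6 -> Z4 -> Z7
  P3: Z2 <- Z6 -> Z7
  P4: Z2 <- Z4 <- Z6 -> Z7
  P5: Z2 <- Z4 <- Z5 -> Z7
  P6: Z2 <- Z4 -> Z7
That exhausts the simple backdoor paths. Count: 6.

6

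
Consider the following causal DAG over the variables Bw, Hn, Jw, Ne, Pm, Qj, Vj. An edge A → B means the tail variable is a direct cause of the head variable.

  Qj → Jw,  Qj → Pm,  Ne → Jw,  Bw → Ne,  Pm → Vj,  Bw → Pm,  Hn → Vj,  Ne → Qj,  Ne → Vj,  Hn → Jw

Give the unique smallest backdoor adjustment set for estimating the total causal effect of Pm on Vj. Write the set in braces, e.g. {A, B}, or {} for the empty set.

{Ne}

Variables eligible for adjustment (non-descendants of Pm, excluding Pm and Vj): {Bw, Hn, Jw, Ne, Qj}.
Backdoor paths from Pm to Vj:
  P1: Pm <- Bw -> Ne -> Qj -> Jw <- Hn -> Vj
  P2: Pm <- Bw -> Ne -> Jw <- Hn -> Vj
  P3: Pm <- Bw -> Ne -> Vj
  P4: Pm <- Qj <- Ne -> Jw <- Hn -> Vj
  P5: Pm <- Qj <- Ne -> Vj
  P6: Pm <- Qj -> Jw <- Ne -> Vj
  P7: Pm <- Qj -> Jw <- Hn -> Vj
The empty set is not sufficient: P3 (Pm <- Bw -> Ne -> Vj) has no collider blocking it and no conditioned non-collider, so it is open.
Try {Ne}:
  P1: blocked at chain node Ne ∈ conditioning set.
  P2: blocked at chain node Ne ∈ conditioning set.
  P3: blocked at chain node Ne ∈ conditioning set.
  P4: blocked at fork node Ne ∈ conditioning set.
  P5: blocked at fork node Ne ∈ conditioning set.
  P6: blocked at collider Jw (neither it nor any descendant is in the conditioning set).
  P7: blocked at collider Jw (neither it nor any descendant is in the conditioning set).
{Ne} contains no descendant of Pm and blocks every backdoor path.
No other singleton works — e.g. {Bw} leaves P5 open — so {Ne} is the unique smallest valid adjustment set.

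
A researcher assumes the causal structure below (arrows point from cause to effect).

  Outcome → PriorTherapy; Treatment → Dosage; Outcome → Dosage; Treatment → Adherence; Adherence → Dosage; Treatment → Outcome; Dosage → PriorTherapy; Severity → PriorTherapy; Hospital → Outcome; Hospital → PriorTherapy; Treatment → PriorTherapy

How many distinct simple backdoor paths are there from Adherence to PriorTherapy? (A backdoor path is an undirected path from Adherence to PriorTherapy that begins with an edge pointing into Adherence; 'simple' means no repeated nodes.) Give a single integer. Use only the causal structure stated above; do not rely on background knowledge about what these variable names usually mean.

7

A backdoor path from Adherence to PriorTherapy is any simple undirected path whose first edge points into Adherence (i.e. leaves Adherence via a parent).
Parents of Adherence: {Treatment}.
Enumerating:
  P1: Adherence <- Treatment -> Outcome <- Hospital -> PriorTherapy
  P2: Adherence <- Treatment -> Outcome -> Dosage -> PriorTherapy
  P3: Adherence <- Treatment -> Outcome -> PriorTherapy
  P4: Adherence <- Treatment -> Dosage <- Outcome <- Hospital -> PriorTherapy
  P5: Adherence <- Treatment -> Dosage <- Outcome -> PriorTherapy
  P6: Adherence <- Treatment -> Dosage -> PriorTherapy
  P7: Adherence <- Treatment -> PriorTherapy
That exhausts the simple backdoor paths. Count: 7.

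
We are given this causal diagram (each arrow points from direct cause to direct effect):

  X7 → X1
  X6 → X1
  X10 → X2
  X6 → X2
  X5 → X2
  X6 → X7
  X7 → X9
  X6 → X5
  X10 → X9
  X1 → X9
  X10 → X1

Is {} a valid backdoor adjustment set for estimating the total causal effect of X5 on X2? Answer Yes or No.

No

Backdoor paths from X5 to X2 (paths whose first edge points into X5):
  P1: X5 <- X6 -> X7 -> X1 <- X10 -> X2
  P2: X5 <- X6 -> X7 -> X1 -> X9 <- X10 -> X2
  P3: X5 <- X6 -> X7 -> X9 <- X10 -> X2
  P4: X5 <- X6 -> X7 -> X9 <- X1 <- X10 -> X2
  P5: X5 <- X6 -> X1 <- X10 -> X2
  P6: X5 <- X6 -> X1 <- X7 -> X9 <- X10 -> X2
  P7: X5 <- X6 -> X1 -> X9 <- X10 -> X2
  P8: X5 <- X6 -> X2
Condition 1 (no descendant of X5 in the set): holds — descendants of X5 are {X2}; none are in {}.
Condition 2 (every backdoor path blocked by {}):
  P1: blocked at collider X1 (neither it nor any descendant is in the conditioning set).
  P2: blocked at collider X9 (neither it nor any descendant is in the conditioning set).
  P3: blocked at collider X9 (neither it nor any descendant is in the conditioning set).
  P4: blocked at collider X9 (neither it nor any descendant is in the conditioning set).
  P5: blocked at collider X1 (neither it nor any descendant is in the conditioning set).
  P6: blocked at collider X1 (neither it nor any descendant is in the conditioning set).
  P7: blocked at collider X9 (neither it nor any descendant is in the conditioning set).
  P8: open — no interior node is in the conditioning set.
{} does not satisfy the backdoor criterion.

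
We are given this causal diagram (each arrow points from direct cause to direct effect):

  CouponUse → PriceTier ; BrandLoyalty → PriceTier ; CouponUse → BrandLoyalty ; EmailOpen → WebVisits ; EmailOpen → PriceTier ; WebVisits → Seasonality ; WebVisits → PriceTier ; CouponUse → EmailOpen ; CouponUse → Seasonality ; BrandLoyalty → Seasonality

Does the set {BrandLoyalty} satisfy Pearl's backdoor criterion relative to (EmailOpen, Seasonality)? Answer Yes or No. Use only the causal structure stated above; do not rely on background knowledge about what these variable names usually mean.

No

Backdoor paths from EmailOpen to Seasonality (paths whose first edge points into EmailOpen):
  P1: EmailOpen <- CouponUse -> BrandLoyalty -> PriceTier <- WebVisits -> Seasonality
  P2: EmailOpen <- CouponUse -> BrandLoyalty -> Seasonality
  P3: EmailOpen <- CouponUse -> PriceTier <- BrandLoyalty -> Seasonality
  P4: EmailOpen <- CouponUse -> PriceTier <- WebVisits -> Seasonality
  P5: EmailOpen <- CouponUse -> Seasonality
Condition 1 (no descendant of EmailOpen in the set): holds — descendants of EmailOpen are {PriceTier, Seasonality, WebVisits}; none are in {BrandLoyalty}.
Condition 2 (every backdoor path blocked by {BrandLoyalty}):
  P1: blocked at chain node BrandLoyalty ∈ conditioning set.
  P2: blocked at chain node BrandLoyalty ∈ conditioning set.
  P3: blocked at collider PriceTier (neither it nor any descendant is in the conditioning set).
  P4: blocked at collider PriceTier (neither it nor any descendant is in the conditioning set).
  P5: open — no interior node is in the conditioning set.
{BrandLoyalty} does not satisfy the backdoor criterion.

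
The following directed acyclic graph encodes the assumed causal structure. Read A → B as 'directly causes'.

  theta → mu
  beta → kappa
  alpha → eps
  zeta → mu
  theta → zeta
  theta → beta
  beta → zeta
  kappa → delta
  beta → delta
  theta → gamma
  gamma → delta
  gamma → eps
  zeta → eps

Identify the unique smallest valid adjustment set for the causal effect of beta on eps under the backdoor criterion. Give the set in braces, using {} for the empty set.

Variables eligible for adjustment (non-descendants of beta, excluding beta and eps): {alpha, gamma, theta}.
Backdoor paths from beta to eps:
  P1: beta <- theta -> zeta -> eps
  P2: beta <- theta -> gamma -> eps
  P3: beta <- theta -> mu <- zeta -> eps
The empty set is not sufficient: P1 (beta <- theta -> zeta -> eps) has no collider blocking it and no conditioned non-collider, so it is open.
Try {theta}:
  P1: blocked at fork node theta ∈ conditioning set.
  P2: blocked at fork node theta ∈ conditioning set.
  P3: blocked at fork node theta ∈ conditioning set.
{theta} contains no descendant of beta and blocks every backdoor path.
No other singleton works — e.g. {gamma} leaves P1 open — so {theta} is the unique smallest valid adjustment set.

{theta}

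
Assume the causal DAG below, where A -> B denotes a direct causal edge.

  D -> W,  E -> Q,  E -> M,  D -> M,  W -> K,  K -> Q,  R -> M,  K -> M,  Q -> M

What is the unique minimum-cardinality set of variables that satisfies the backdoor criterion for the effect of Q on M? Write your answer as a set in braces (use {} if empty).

{E, K}

Variables eligible for adjustment (non-descendants of Q, excluding Q and M): {D, E, K, R, W}.
Backdoor paths from Q to M:
  P1: Q <- K <- W <- D -> M
  P2: Q <- K -> M
  P3: Q <- E -> M
The empty set is not sufficient: P1 (Q <- K <- W <- D -> M) has no collider blocking it and no conditioned non-collider, so it is open.
Try {E, K}:
  P1: blocked at chain node K ∈ conditioning set.
  P2: blocked at fork node K ∈ conditioning set.
  P3: blocked at fork node E ∈ conditioning set.
{E, K} contains no descendant of Q and blocks every backdoor path.
Every element of {E, K} is needed (dropping E leaves P3 open; dropping K leaves P1 open), so no proper subset is valid.
Among all size-2 subsets of the eligible variables, only {E, K} blocks every backdoor path, so it is the unique smallest valid adjustment set.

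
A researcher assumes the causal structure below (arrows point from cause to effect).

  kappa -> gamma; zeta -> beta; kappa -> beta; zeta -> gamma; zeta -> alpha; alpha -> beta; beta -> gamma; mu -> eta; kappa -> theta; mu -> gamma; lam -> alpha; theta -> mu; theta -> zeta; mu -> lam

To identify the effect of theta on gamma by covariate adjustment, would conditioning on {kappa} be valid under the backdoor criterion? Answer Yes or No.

Backdoor paths from theta to gamma (paths whose first edge points into theta):
  P1: theta <- kappa -> beta <- zeta -> alpha <- lam <- mu -> gamma
  P2: theta <- kappa -> beta <- zeta -> gamma
  P3: theta <- kappa -> beta <- alpha <- zeta -> gamma
  P4: theta <- kappa -> beta <- alpha <- lam <- mu -> gamma
  P5: theta <- kappa -> beta -> gamma
  P6: theta <- kappa -> gamma
Condition 1 (no descendant of theta in the set): holds — descendants of theta are {alpha, beta, eta, gamma, lam, mu, zeta}; none are in {kappa}.
Condition 2 (every backdoor path blocked by {kappa}):
  P1: blocked at fork node kappa ∈ conditioning set.
  P2: blocked at fork node kappa ∈ conditioning set.
  P3: blocked at fork node kappa ∈ conditioning set.
  P4: blocked at fork node kappa ∈ conditioning set.
  P5: blocked at fork node kappa ∈ conditioning set.
  P6: blocked at fork node kappa ∈ conditioning set.
{kappa} satisfies the backdoor criterion.

Yes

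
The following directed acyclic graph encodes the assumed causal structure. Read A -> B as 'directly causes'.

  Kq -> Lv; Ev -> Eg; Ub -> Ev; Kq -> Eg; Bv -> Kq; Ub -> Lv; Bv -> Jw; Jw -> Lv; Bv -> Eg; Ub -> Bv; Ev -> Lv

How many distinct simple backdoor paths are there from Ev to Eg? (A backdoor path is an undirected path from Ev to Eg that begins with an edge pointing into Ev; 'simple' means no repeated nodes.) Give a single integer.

A backdoor path from Ev to Eg is any simple undirected path whose first edge points into Ev (i.e. leaves Ev via a parent).
Parents of Ev: {Ub}.
Enumerating:
  P1: Ev <- Ub -> Bv -> Jw -> Lv <- Kq -> Eg
  P2: Ev <- Ub -> Bv -> Kq -> Eg
  P3: Ev <- Ub -> Bv -> Eg
  P4: Ev <- Ub -> Lv <- Jw <- Bv -> Kq -> Eg
  P5: Ev <- Ub -> Lv <- Jw <- Bv -> Eg
  P6: Ev <- Ub -> Lv <- Kq <- Bv -> Eg
  P7: Ev <- Ub -> Lv <- Kq -> Eg
That exhausts the simple backdoor paths. Count: 7.

7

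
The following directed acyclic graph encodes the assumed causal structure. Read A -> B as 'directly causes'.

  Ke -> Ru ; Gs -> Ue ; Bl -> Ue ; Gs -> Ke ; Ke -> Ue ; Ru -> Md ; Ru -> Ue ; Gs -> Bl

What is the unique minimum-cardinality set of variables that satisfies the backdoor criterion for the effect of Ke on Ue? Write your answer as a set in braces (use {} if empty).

Variables eligible for adjustment (non-descendants of Ke, excluding Ke and Ue): {Bl, Gs}.
Backdoor paths from Ke to Ue:
  P1: Ke <- Gs -> Bl -> Ue
  P2: Ke <- Gs -> Ue
The empty set is not sufficient: P1 (Ke <- Gs -> Bl -> Ue) has no collider blocking it and no conditioned non-collider, so it is open.
Try {Gs}:
  P1: blocked at fork node Gs ∈ conditioning set.
  P2: blocked at fork node Gs ∈ conditioning set.
{Gs} contains no descendant of Ke and blocks every backdoor path.
No other singleton works — e.g. {Bl} leaves P2 open — so {Gs} is the unique smallest valid adjustment set.

{Gs}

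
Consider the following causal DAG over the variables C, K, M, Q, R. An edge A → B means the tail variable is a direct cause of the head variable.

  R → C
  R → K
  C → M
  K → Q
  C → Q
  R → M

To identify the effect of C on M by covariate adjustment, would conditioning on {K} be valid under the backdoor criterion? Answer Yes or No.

No

Backdoor paths from C to M (paths whose first edge points into C):
  P1: C <- R -> M
Condition 1 (no descendant of C in the set): holds — descendants of C are {M, Q}; none are in {K}.
Condition 2 (every backdoor path blocked by {K}):
  P1: open — no interior node is in the conditioning set.
{K} does not satisfy the backdoor criterion.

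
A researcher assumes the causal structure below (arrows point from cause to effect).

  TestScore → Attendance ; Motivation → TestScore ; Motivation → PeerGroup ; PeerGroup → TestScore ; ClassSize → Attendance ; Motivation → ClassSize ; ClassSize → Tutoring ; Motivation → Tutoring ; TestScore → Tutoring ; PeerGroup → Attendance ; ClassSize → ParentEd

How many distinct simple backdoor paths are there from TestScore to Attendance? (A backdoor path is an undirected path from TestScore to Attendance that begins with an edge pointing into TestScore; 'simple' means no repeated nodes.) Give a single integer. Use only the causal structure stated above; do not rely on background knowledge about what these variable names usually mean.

A backdoor path from TestScore to Attendance is any simple undirected path whose first edge points into TestScore (i.e. leaves TestScore via a parent).
Parents of TestScore: {Motivation, PeerGroup}.
Enumerating:
  P1: TestScore <- Motivation -> PeerGroup -> Attendance
  P2: TestScore <- Motivation -> ClassSize -> Attendance
  P3: TestScore <- Motivation -> Tutoring <- ClassSize -> Attendance
  P4: TestScore <- PeerGroup <- Motivation -> ClassSize -> Attendance
  P5: TestScore <- PeerGroup <- Motivation -> Tutoring <- ClassSize -> Attendance
  P6: TestScore <- PeerGroup -> Attendance
That exhausts the simple backdoor paths. Count: 6.

6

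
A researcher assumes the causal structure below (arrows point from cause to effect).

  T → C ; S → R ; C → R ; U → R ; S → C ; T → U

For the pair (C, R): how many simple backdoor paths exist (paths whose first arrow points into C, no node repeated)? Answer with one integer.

A backdoor path from C to R is any simple undirected path whose first edge points into C (i.e. leaves C via a parent).
Parents of C: {S, T}.
Enumerating:
  P1: C <- T -> U -> R
  P2: C <- S -> R
That exhausts the simple backdoor paths. Count: 2.

2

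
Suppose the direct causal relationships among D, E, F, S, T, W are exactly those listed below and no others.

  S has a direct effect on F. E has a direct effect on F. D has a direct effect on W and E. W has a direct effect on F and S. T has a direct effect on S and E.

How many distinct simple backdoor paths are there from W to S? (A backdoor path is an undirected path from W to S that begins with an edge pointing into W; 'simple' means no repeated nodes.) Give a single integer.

A backdoor path from W to S is any simple undirected path whose first edge points into W (i.e. leaves W via a parent).
Parents of W: {D}.
Enumerating:
  P1: W <- D -> E <- T -> S
  P2: W <- D -> E -> F <- S
That exhausts the simple backdoor paths. Count: 2.

2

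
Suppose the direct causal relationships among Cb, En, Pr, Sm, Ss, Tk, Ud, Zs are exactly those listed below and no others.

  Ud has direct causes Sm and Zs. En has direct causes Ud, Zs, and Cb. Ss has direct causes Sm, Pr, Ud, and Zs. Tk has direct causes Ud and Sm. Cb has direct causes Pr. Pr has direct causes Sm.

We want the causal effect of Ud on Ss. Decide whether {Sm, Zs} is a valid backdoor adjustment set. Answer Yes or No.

Backdoor paths from Ud to Ss (paths whose first edge points into Ud):
  P1: Ud <- Sm -> Pr -> Cb -> En <- Zs -> Ss
  P2: Ud <- Sm -> Pr -> Ss
  P3: Ud <- Sm -> Ss
  P4: Ud <- Zs -> En <- Cb <- Pr <- Sm -> Ss
  P5: Ud <- Zs -> En <- Cb <- Pr -> Ss
  P6: Ud <- Zs -> Ss
Condition 1 (no descendant of Ud in the set): holds — descendants of Ud are {En, Ss, Tk}; none are in {Sm, Zs}.
Condition 2 (every backdoor path blocked by {Sm, Zs}):
  P1: blocked at fork node Sm ∈ conditioning set.
  P2: blocked at fork node Sm ∈ conditioning set.
  P3: blocked at fork node Sm ∈ conditioning set.
  P4: blocked at fork node Zs ∈ conditioning set.
  P5: blocked at fork node Zs ∈ conditioning set.
  P6: blocked at fork node Zs ∈ conditioning set.
{Sm, Zs} satisfies the backdoor criterion.

Yes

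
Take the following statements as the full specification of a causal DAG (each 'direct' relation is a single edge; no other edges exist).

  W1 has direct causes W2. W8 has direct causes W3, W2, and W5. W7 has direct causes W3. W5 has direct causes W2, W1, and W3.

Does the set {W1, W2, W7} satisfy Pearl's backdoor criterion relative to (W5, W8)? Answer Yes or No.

Backdoor paths from W5 to W8 (paths whose first edge points into W5):
  P1: W5 <- W2 -> W8
  P2: W5 <- W3 -> W8
  P3: W5 <- W1 <- W2 -> W8
Condition 1 (no descendant of W5 in the set): holds — descendants of W5 are {W8}; none are in {W1, W2, W7}.
Condition 2 (every backdoor path blocked by {W1, W2, W7}):
  P1: blocked at fork node W2 ∈ conditioning set.
  P2: open — no interior node is in the conditioning set.
  P3: blocked at chain node W1 ∈ conditioning set.
{W1, W2, W7} does not satisfy the backdoor criterion.

No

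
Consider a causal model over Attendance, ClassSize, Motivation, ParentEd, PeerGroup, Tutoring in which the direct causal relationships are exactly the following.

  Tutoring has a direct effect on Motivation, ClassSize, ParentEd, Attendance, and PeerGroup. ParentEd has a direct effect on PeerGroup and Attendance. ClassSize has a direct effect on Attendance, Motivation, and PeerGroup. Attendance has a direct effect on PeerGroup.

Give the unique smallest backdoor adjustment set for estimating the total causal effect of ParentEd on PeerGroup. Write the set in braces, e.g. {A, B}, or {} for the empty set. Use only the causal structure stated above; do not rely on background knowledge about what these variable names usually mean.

Variables eligible for adjustment (non-descendants of ParentEd, excluding ParentEd and PeerGroup): {ClassSize, Motivation, Tutoring}.
Backdoor paths from ParentEd to PeerGroup:
  P1: ParentEd <- Tutoring -> ClassSize -> Attendance -> PeerGroup
  P2: ParentEd <- Tutoring -> ClassSize -> PeerGroup
  P3: ParentEd <- Tutoring -> Motivation <- ClassSize -> Attendance -> PeerGroup
  P4: ParentEd <- Tutoring -> Motivation <- ClassSize -> PeerGroup
  P5: ParentEd <- Tutoring -> Attendance <- ClassSize -> PeerGroup
  P6: ParentEd <- Tutoring -> Attendance -> PeerGroup
  P7: ParentEd <- Tutoring -> PeerGroup
The empty set is not sufficient: P1 (ParentEd <- Tutoring -> ClassSize -> Attendance -> PeerGroup) has no collider blocking it and no conditioned non-collider, so it is open.
Try {Tutoring}:
  P1: blocked at fork node Tutoring ∈ conditioning set.
  P2: blocked at fork node Tutoring ∈ conditioning set.
  P3: blocked at fork node Tutoring ∈ conditioning set.
  P4: blocked at fork node Tutoring ∈ conditioning set.
  P5: blocked at fork node Tutoring ∈ conditioning set.
  P6: blocked at fork node Tutoring ∈ conditioning set.
  P7: blocked at fork node Tutoring ∈ conditioning set.
{Tutoring} contains no descendant of ParentEd and blocks every backdoor path.
No other singleton works — e.g. {ClassSize} leaves P6 open — so {Tutoring} is the unique smallest valid adjustment set.

{Tutoring}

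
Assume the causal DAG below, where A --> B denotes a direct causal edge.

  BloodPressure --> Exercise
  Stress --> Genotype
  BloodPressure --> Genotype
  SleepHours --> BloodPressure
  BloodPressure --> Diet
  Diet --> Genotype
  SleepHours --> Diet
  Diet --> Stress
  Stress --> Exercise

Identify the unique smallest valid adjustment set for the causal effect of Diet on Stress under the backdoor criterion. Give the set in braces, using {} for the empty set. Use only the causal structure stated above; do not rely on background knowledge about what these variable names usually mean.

{}

Variables eligible for adjustment (non-descendants of Diet, excluding Diet and Stress): {BloodPressure, SleepHours}.
Backdoor paths from Diet to Stress:
  P1: Diet <- SleepHours -> BloodPressure -> Exercise <- Stress
  P2: Diet <- SleepHours -> BloodPressure -> Genotype <- Stress
  P3: Diet <- BloodPressure -> Exercise <- Stress
  P4: Diet <- BloodPressure -> Genotype <- Stress
Each backdoor path contains an unconditioned collider, so every path is already blocked with the empty conditioning set:
  P1: blocked at collider Exercise (neither it nor any descendant is in the conditioning set).
  P2: blocked at collider Genotype (neither it nor any descendant is in the conditioning set).
  P3: blocked at collider Exercise (neither it nor any descendant is in the conditioning set).
  P4: blocked at collider Genotype (neither it nor any descendant is in the conditioning set).
The empty set is therefore the unique smallest valid set.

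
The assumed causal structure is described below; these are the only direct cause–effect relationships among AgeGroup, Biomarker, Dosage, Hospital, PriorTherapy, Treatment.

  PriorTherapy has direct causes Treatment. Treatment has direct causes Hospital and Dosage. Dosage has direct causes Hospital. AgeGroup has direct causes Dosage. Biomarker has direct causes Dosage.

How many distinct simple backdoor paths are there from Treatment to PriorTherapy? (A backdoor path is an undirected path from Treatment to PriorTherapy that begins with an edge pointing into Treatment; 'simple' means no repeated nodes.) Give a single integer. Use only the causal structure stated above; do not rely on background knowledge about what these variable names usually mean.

0

A backdoor path from Treatment to PriorTherapy is any simple undirected path whose first edge points into Treatment (i.e. leaves Treatment via a parent).
Parents of Treatment: {Dosage, Hospital}.
No simple path from any parent of Treatment reaches PriorTherapy without revisiting Treatment, so there are no backdoor paths.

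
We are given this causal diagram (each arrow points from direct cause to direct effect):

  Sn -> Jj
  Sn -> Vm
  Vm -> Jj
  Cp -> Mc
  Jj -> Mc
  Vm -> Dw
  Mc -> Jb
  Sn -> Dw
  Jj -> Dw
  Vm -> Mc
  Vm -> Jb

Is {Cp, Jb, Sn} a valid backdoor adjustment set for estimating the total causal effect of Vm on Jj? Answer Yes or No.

No

Backdoor paths from Vm to Jj (paths whose first edge points into Vm):
  P1: Vm <- Sn -> Jj
  P2: Vm <- Sn -> Dw <- Jj
Condition 1 (no descendant of Vm in the set): FAILS — Jb is a descendant of Vm.
Condition 2 (every backdoor path blocked by {Cp, Jb, Sn}):
  P1: blocked at fork node Sn ∈ conditioning set.
  P2: blocked at fork node Sn ∈ conditioning set.
{Cp, Jb, Sn} does not satisfy the backdoor criterion.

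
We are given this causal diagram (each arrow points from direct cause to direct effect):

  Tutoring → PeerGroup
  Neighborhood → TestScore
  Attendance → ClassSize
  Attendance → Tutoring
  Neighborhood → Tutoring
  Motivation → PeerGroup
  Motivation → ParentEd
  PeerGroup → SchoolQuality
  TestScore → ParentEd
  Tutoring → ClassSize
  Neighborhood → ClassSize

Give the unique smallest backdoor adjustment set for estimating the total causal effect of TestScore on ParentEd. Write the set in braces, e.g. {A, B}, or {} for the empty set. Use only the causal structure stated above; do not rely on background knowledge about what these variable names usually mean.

Variables eligible for adjustment (non-descendants of TestScore, excluding TestScore and ParentEd): {Attendance, ClassSize, Motivation, Neighborhood, PeerGroup, SchoolQuality, Tutoring}.
Backdoor paths from TestScore to ParentEd:
  P1: TestScore <- Neighborhood -> Tutoring -> PeerGroup <- Motivation -> ParentEd
  P2: TestScore <- Neighborhood -> ClassSize <- Attendance -> Tutoring -> PeerGroup <- Motivation -> ParentEd
  P3: TestScore <- Neighborhood -> ClassSize <- Tutoring -> PeerGroup <- Motivation -> ParentEd
Each backdoor path contains an unconditioned collider, so every path is already blocked with the empty conditioning set:
  P1: blocked at collider PeerGroup (neither it nor any descendant is in the conditioning set).
  P2: blocked at collider ClassSize (neither it nor any descendant is in the conditioning set).
  P3: blocked at collider ClassSize (neither it nor any descendant is in the conditioning set).
The empty set is therefore the unique smallest valid set.

{}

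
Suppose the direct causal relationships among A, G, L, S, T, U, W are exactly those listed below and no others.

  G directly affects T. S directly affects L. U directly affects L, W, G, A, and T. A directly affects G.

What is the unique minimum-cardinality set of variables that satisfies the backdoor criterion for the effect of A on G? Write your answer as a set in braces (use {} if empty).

{U}

Variables eligible for adjustment (non-descendants of A, excluding A and G): {L, S, U, W}.
Backdoor paths from A to G:
  P1: A <- U -> G
  P2: A <- U -> T <- G
The empty set is not sufficient: P1 (A <- U -> G) has no collider blocking it and no conditioned non-collider, so it is open.
Try {U}:
  P1: blocked at fork node U ∈ conditioning set.
  P2: blocked at fork node U ∈ conditioning set.
{U} contains no descendant of A and blocks every backdoor path.
No other singleton works — e.g. {W} leaves P1 open — so {U} is the unique smallest valid adjustment set.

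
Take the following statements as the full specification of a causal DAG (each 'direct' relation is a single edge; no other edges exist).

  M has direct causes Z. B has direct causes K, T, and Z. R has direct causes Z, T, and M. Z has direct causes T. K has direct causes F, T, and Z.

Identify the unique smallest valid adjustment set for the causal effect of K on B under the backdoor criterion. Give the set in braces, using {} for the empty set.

Variables eligible for adjustment (non-descendants of K, excluding K and B): {F, M, R, T, Z}.
Backdoor paths from K to B:
  P1: K <- T -> Z -> B
  P2: K <- T -> R <- Z -> B
  P3: K <- T -> R <- M <- Z -> B
  P4: K <- T -> B
  P5: K <- Z <- T -> B
  P6: K <- Z -> M -> R <- T -> B
  P7: K <- Z -> R <- T -> B
  P8: K <- Z -> B
The empty set is not sufficient: P1 (K <- T -> Z -> B) has no collider blocking it and no conditioned non-collider, so it is open.
Try {T, Z}:
  P1: blocked at fork node T ∈ conditioning set.
  P2: blocked at fork node T ∈ conditioning set.
  P3: blocked at fork node T ∈ conditioning set.
  P4: blocked at fork node T ∈ conditioning set.
  P5: blocked at chain node Z ∈ conditioning set.
  P6: blocked at fork node Z ∈ conditioning set.
  P7: blocked at fork node Z ∈ conditioning set.
  P8: blocked at fork node Z ∈ conditioning set.
{T, Z} contains no descendant of K and blocks every backdoor path.
Every element of {T, Z} is needed (dropping T leaves P4 open; dropping Z leaves P8 open), so no proper subset is valid.
Among all size-2 subsets of the eligible variables, only {T, Z} blocks every backdoor path, so it is the unique smallest valid adjustment set.

{T, Z}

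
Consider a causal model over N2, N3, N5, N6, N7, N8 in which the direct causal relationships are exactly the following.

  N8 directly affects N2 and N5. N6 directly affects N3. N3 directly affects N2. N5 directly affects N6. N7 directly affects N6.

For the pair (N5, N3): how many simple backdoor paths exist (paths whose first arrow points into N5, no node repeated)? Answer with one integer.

A backdoor path from N5 to N3 is any simple undirected path whose first edge points into N5 (i.e. leaves N5 via a parent).
Parents of N5: {N8}.
Enumerating:
  P1: N5 <- N8 -> N2 <- N3
That exhausts the simple backdoor paths. Count: 1.

1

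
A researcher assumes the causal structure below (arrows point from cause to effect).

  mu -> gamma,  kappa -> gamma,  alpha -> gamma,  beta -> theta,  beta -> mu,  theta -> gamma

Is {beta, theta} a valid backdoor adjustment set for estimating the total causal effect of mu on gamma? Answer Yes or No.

Yes

Backdoor paths from mu to gamma (paths whose first edge points into mu):
  P1: mu <- beta -> theta -> gamma
Condition 1 (no descendant of mu in the set): holds — descendants of mu are {gamma}; none are in {beta, theta}.
Condition 2 (every backdoor path blocked by {beta, theta}):
  P1: blocked at fork node beta ∈ conditioning set.
{beta, theta} satisfies the backdoor criterion.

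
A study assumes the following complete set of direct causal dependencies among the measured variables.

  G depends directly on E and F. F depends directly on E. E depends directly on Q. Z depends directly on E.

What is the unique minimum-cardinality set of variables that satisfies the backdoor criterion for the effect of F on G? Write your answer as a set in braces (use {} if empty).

{E}

Variables eligible for adjustment (non-descendants of F, excluding F and G): {E, Q, Z}.
Backdoor paths from F to G:
  P1: F <- E -> G
The empty set is not sufficient: P1 (F <- E -> G) has no collider blocking it and no conditioned non-collider, so it is open.
Try {E}:
  P1: blocked at fork node E ∈ conditioning set.
{E} contains no descendant of F and blocks every backdoor path.
No other singleton works — e.g. {Q} leaves P1 open — so {E} is the unique smallest valid adjustment set.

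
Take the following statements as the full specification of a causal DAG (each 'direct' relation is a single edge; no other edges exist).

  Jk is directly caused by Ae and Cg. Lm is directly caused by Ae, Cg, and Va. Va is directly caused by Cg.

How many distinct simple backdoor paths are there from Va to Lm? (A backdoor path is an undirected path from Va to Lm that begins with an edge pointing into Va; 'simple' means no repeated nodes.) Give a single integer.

A backdoor path from Va to Lm is any simple undirected path whose first edge points into Va (i.e. leaves Va via a parent).
Parents of Va: {Cg}.
Enumerating:
  P1: Va <- Cg -> Lm
  P2: Va <- Cg -> Jk <- Ae -> Lm
That exhausts the simple backdoor paths. Count: 2.

2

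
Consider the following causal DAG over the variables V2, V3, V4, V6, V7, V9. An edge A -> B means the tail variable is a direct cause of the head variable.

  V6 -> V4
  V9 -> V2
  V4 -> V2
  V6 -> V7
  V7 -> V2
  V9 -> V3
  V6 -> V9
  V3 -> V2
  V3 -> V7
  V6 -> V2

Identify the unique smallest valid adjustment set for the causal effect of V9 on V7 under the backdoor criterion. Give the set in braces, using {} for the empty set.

{V6}

Variables eligible for adjustment (non-descendants of V9, excluding V9 and V7): {V4, V6}.
Backdoor paths from V9 to V7:
  P1: V9 <- V6 -> V4 -> V2 <- V3 -> V7
  P2: V9 <- V6 -> V4 -> V2 <- V7
  P3: V9 <- V6 -> V7
  P4: V9 <- V6 -> V2 <- V3 -> V7
  P5: V9 <- V6 -> V2 <- V7
The empty set is not sufficient: P3 (V9 <- V6 -> V7) has no collider blocking it and no conditioned non-collider, so it is open.
Try {V6}:
  P1: blocked at fork node V6 ∈ conditioning set.
  P2: blocked at fork node V6 ∈ conditioning set.
  P3: blocked at fork node V6 ∈ conditioning set.
  P4: blocked at fork node V6 ∈ conditioning set.
  P5: blocked at fork node V6 ∈ conditioning set.
{V6} contains no descendant of V9 and blocks every backdoor path.
No other singleton works — e.g. {V4} leaves P3 open — so {V6} is the unique smallest valid adjustment set.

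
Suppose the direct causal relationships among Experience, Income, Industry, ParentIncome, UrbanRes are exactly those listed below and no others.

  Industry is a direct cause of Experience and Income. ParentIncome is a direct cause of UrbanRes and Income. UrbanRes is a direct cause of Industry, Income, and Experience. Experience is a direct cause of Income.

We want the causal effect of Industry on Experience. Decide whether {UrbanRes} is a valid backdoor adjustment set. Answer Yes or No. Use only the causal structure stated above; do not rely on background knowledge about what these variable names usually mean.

Backdoor paths from Industry to Experience (paths whose first edge points into Industry):
  P1: Industry <- UrbanRes <- ParentIncome -> Income <- Experience
  P2: Industry <- UrbanRes -> Experience
  P3: Industry <- UrbanRes -> Income <- Experience
Condition 1 (no descendant of Industry in the set): holds — descendants of Industry are {Experience, Income}; none are in {UrbanRes}.
Condition 2 (every backdoor path blocked by {UrbanRes}):
  P1: blocked at chain node UrbanRes ∈ conditioning set.
  P2: blocked at fork node UrbanRes ∈ conditioning set.
  P3: blocked at fork node UrbanRes ∈ conditioning set.
{UrbanRes} satisfies the backdoor criterion.

Yes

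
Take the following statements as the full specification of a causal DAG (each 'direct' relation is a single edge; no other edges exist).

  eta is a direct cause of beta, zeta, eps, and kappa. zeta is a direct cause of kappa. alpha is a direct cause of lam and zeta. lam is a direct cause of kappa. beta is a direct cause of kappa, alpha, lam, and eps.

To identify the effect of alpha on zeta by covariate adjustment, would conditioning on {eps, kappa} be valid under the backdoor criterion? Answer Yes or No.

Backdoor paths from alpha to zeta (paths whose first edge points into alpha):
  P1: alpha <- beta <- eta -> zeta
  P2: alpha <- beta <- eta -> kappa <- zeta
  P3: alpha <- beta -> eps <- eta -> zeta
  P4: alpha <- beta -> eps <- eta -> kappa <- zeta
  P5: alpha <- beta -> lam -> kappa <- eta -> zeta
  P6: alpha <- beta -> lam -> kappa <- zeta
  P7: alpha <- beta -> kappa <- eta -> zeta
  P8: alpha <- beta -> kappa <- zeta
Condition 1 (no descendant of alpha in the set): FAILS — kappa is a descendant of alpha.
Condition 2 (every backdoor path blocked by {eps, kappa}):
  P1: open — no interior node is in the conditioning set.
  P2: open — collider(s) kappa are conditioned on (or have a conditioned descendant) and no non-collider on the path is in the set.
  P3: open — collider(s) eps are conditioned on (or have a conditioned descendant) and no non-collider on the path is in the set.
  P4: open — collider(s) eps, kappa are conditioned on (or have a conditioned descendant) and no non-collider on the path is in the set.
  P5: open — collider(s) kappa are conditioned on (or have a conditioned descendant) and no non-collider on the path is in the set.
  P6: open — collider(s) kappa are conditioned on (or have a conditioned descendant) and no non-collider on the path is in the set.
  P7: open — collider(s) kappa are conditioned on (or have a conditioned descendant) and no non-collider on the path is in the set.
  P8: open — collider(s) kappa are conditioned on (or have a conditioned descendant) and no non-collider on the path is in the set.
{eps, kappa} does not satisfy the backdoor criterion.

No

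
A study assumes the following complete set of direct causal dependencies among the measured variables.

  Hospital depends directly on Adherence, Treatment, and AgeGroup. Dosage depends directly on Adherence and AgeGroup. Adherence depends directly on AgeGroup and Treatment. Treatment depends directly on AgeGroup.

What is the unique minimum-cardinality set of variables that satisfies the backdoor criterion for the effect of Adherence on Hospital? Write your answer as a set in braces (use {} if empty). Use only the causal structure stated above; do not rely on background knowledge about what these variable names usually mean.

{AgeGroup, Treatment}

Variables eligible for adjustment (non-descendants of Adherence, excluding Adherence and Hospital): {AgeGroup, Treatment}.
Backdoor paths from Adherence to Hospital:
  P1: Adherence <- AgeGroup -> Treatment -> Hospital
  P2: Adherence <- AgeGroup -> Hospital
  P3: Adherence <- Treatment <- AgeGroup -> Hospital
  P4: Adherence <- Treatment -> Hospital
The empty set is not sufficient: P1 (Adherence <- AgeGroup -> Treatment -> Hospital) has no collider blocking it and no conditioned non-collider, so it is open.
Try {AgeGroup, Treatment}:
  P1: blocked at fork node AgeGroup ∈ conditioning set.
  P2: blocked at fork node AgeGroup ∈ conditioning set.
  P3: blocked at chain node Treatment ∈ conditioning set.
  P4: blocked at fork node Treatment ∈ conditioning set.
{AgeGroup, Treatment} contains no descendant of Adherence and blocks every backdoor path.
Every element of {AgeGroup, Treatment} is needed (dropping AgeGroup leaves P2 open; dropping Treatment leaves P4 open), so no proper subset is valid.
Among all size-2 subsets of the eligible variables, only {AgeGroup, Treatment} blocks every backdoor path, so it is the unique smallest valid adjustment set.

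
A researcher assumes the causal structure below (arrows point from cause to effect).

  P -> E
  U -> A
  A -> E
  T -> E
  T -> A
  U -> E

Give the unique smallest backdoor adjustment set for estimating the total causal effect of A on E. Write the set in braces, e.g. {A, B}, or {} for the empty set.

{T, U}

Variables eligible for adjustment (non-descendants of A, excluding A and E): {P, T, U}.
Backdoor paths from A to E:
  P1: A <- U -> E
  P2: A <- T -> E
The empty set is not sufficient: P1 (A <- U -> E) has no collider blocking it and no conditioned non-collider, so it is open.
Try {T, U}:
  P1: blocked at fork node U ∈ conditioning set.
  P2: blocked at fork node T ∈ conditioning set.
{T, U} contains no descendant of A and blocks every backdoor path.
Every element of {T, U} is needed (dropping T leaves P2 open; dropping U leaves P1 open), so no proper subset is valid.
Among all size-2 subsets of the eligible variables, only {T, U} blocks every backdoor path, so it is the unique smallest valid adjustment set.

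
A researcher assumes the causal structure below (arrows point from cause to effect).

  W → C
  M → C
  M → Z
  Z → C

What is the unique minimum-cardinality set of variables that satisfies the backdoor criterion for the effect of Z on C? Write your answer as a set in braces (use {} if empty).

{M}

Variables eligible for adjustment (non-descendants of Z, excluding Z and C): {M, W}.
Backdoor paths from Z to C:
  P1: Z <- M -> C
The empty set is not sufficient: P1 (Z <- M -> C) has no collider blocking it and no conditioned non-collider, so it is open.
Try {M}:
  P1: blocked at fork node M ∈ conditioning set.
{M} contains no descendant of Z and blocks every backdoor path.
No other singleton works — e.g. {W} leaves P1 open — so {M} is the unique smallest valid adjustment set.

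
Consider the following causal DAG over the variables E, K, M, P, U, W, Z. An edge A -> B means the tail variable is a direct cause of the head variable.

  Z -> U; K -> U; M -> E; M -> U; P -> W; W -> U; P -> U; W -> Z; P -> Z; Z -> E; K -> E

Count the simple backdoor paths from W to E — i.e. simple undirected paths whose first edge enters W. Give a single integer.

6

A backdoor path from W to E is any simple undirected path whose first edge points into W (i.e. leaves W via a parent).
Parents of W: {P}.
Enumerating:
  P1: W <- P -> Z -> E
  P2: W <- P -> Z -> U <- M -> E
  P3: W <- P -> Z -> U <- K -> E
  P4: W <- P -> U <- M -> E
  P5: W <- P -> U <- K -> E
  P6: W <- P -> U <- Z -> E
That exhausts the simple backdoor paths. Count: 6.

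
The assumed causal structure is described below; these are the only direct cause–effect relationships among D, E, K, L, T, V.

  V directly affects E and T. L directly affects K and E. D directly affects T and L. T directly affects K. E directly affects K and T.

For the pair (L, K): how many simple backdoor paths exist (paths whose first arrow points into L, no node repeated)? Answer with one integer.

A backdoor path from L to K is any simple undirected path whose first edge points into L (i.e. leaves L via a parent).
Parents of L: {D}.
Enumerating:
  P1: L <- D -> T <- V -> E -> K
  P2: L <- D -> T <- E -> K
  P3: L <- D -> T -> K
That exhausts the simple backdoor paths. Count: 3.

3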